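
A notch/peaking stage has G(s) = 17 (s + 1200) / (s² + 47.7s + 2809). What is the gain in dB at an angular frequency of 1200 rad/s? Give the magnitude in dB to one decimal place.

|j1200 + 1200| = √(1200² + 1200²) = 1697
|(j1200)² + 47.7(j1200) + 2809| = |-1.4372e+06 + j57240| = 1.438e+06
|G(j1200)| = 17 × 1697 / 1.438e+06 = 0.020058
20 log₁₀(0.020058) = -33.95 dB

-34.0 dB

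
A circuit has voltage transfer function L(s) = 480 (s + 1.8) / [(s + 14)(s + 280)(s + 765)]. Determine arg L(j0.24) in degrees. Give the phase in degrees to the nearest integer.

7°

∠(j0.24 + 1.8) = arctan(0.24/1.8) = 7.59°
∠(j0.24 + 14) = arctan(0.24/14) = 0.98°
∠(j0.24 + 280) = arctan(0.24/280) = 0.05°
∠(j0.24 + 765) = arctan(0.24/765) = 0.02°
∠L(j0.24) = 7.59° − (0.98° + 0.05° + 0.02°) = 6.55°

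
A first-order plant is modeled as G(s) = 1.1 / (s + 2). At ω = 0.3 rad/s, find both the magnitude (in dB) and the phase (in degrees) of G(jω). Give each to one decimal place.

|j0.3 + 2| = √(0.3² + 2²) = 2.022
|G(j0.3)| = 1.1 / 2.022 = 0.54391
20 log₁₀(0.54391) = -5.29 dB
∠(j0.3 + 2) = arctan(0.3/2) = 8.53°
∠G(j0.3) = −8.53° = -8.53°

|G| = -5.3 dB, ∠G = -8.5 deg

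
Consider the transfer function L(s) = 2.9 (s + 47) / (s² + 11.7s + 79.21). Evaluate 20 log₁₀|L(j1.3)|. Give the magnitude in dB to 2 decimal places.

|j1.3 + 47| = √(1.3² + 47²) = 47.02
|(j1.3)² + 11.7(j1.3) + 79.21| = |77.52 + j15.21| = 79
|L(j1.3)| = 2.9 × 47.02 / 79 = 1.726
20 log₁₀(1.726) = 4.741 dB

4.74 dB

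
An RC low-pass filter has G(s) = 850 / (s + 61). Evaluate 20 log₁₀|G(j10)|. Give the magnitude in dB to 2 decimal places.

22.77 dB

|j10 + 61| = √(10² + 61²) = 61.81
|G(j10)| = 850 / 61.81 = 13.751
20 log₁₀(13.751) = 22.767 dB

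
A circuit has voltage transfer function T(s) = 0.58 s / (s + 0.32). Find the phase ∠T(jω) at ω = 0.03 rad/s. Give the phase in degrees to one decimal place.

84.6°

∠(j0.03) = 90.00°
∠(j0.03 + 0.32) = arctan(0.03/0.32) = 5.36°
∠T(j0.03) = 90.00° − 5.36° = 84.64°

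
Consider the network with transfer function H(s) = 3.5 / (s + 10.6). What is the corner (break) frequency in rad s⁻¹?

The single real pole at s = −10.6 gives a corner at ω = 10.6 rad s⁻¹.

10.6 rad s⁻¹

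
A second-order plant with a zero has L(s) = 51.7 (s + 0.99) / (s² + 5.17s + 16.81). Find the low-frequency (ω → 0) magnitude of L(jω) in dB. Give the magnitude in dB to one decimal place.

9.7 dB

L(0) = 51.7 × 0.99 / 16.81 = 3.0448
20 log₁₀(3.0448) = 9.67 dB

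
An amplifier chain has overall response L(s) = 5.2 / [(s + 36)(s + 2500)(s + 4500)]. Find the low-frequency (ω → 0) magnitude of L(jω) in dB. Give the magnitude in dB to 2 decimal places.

-157.83 dB

L(0) = 5.2 / (36 × 2500 × 4500) = 1.284e-08
20 log₁₀(1.284e-08) = -157.829 dB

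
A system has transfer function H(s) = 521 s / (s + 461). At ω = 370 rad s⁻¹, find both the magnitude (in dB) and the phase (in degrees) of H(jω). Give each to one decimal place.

|j370| = 370
|j370 + 461| = √(370² + 461²) = 591.1
|H(j370)| = 521 × 370 / 591.1 = 326.11
20 log₁₀(326.11) = 50.27 dB
∠(j370) = 90.00°
∠(j370 + 461) = arctan(370/461) = 38.75°
∠H(j370) = 90.00° − 38.75° = 51.25°

|H| = 50.3 dB, ∠H = 51.2°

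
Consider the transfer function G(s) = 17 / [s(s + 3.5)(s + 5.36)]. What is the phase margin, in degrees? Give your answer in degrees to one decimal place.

66.9°

Gain crossover: |G(jω)| = 1 at ω ≈ 0.868 rad/sec.
∠G(j0.868) = −90° − arctan(0.868/3.5) − arctan(0.868/5.36) ≈ -113.13°
PM = 180° + (-113.13°) = 66.87°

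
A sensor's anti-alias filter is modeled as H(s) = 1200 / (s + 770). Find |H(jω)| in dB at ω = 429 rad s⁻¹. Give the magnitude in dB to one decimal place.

2.7 dB

|j429 + 770| = √(429² + 770²) = 881.4
|H(j429)| = 1200 / 881.4 = 1.3614
20 log₁₀(1.3614) = 2.68 dB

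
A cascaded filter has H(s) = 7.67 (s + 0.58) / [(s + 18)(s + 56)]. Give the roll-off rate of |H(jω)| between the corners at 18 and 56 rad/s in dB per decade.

0 dB/decade

In this band the factors already past their corner are: zero at 0.58, pole at 18; net slope = 0 dB/decade.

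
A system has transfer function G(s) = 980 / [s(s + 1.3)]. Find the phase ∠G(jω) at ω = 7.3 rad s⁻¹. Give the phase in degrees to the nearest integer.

∠(j7.3 + 1.3) = arctan(7.3/1.3) = 79.90°
∠(j7.3) = 90.00°
∠G(j7.3) = − (79.90° + 90.00°) = -169.90°

-170°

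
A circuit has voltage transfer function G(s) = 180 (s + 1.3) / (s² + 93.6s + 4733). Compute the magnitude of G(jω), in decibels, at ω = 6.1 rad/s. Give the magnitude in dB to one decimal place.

|j6.1 + 1.3| = √(6.1² + 1.3²) = 6.237
|(j6.1)² + 93.6(j6.1) + 4733| = |4695.8 + j570.96| = 4730
|G(j6.1)| = 180 × 6.237 / 4730 = 0.23733
20 log₁₀(0.23733) = -12.49 dB

-12.5 dB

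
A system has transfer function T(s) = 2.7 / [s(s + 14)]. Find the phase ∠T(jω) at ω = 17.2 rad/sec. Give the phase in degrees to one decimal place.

∠(j17.2 + 14) = arctan(17.2/14) = 50.86°
∠(j17.2) = 90.00°
∠T(j17.2) = − (50.86° + 90.00°) = -140.86°

-140.9°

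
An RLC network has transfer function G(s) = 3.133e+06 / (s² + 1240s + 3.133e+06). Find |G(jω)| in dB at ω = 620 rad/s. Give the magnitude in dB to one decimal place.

0.8 dB

|(j620)² + 1240(j620) + 3.133e+06| = |2.7486e+06 + j7.688e+05| = 2.854e+06
|G(j620)| = 3.133e+06 / 2.854e+06 = 1.0977
20 log₁₀(1.0977) = 0.81 dB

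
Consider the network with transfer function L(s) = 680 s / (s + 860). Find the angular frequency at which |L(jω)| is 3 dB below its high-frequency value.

For a single-pole high-pass, the −3 dB point is at the pole: ω = 860 rad/s.

860 rad/s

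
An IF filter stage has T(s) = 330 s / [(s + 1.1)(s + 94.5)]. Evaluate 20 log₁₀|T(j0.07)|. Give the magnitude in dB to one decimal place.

|j0.07| = 0.07
|j0.07 + 1.1| = √(0.07² + 1.1²) = 1.102
|j0.07 + 94.5| = √(0.07² + 94.5²) = 94.5
|T(j0.07)| = 330 × 0.07 / (1.102 × 94.5) = 0.22177
20 log₁₀(0.22177) = -13.08 dB

-13.1 dB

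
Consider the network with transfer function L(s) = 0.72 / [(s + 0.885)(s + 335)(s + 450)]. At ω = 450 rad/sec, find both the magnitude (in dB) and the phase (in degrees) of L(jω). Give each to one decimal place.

|L| = -167.0 dB, ∠L = -188.2 deg

|j450 + 0.885| = √(450² + 0.885²) = 450
|j450 + 335| = √(450² + 335²) = 561
|j450 + 450| = √(450² + 450²) = 636.4
|L(j450)| = 0.72 / (450 × 561 × 636.4) = 4.4815e-09
20 log₁₀(4.4815e-09) = -166.97 dB
∠(j450 + 0.885) = arctan(450/0.885) = 89.89°
∠(j450 + 335) = arctan(450/335) = 53.33°
∠(j450 + 450) = arctan(450/450) = 45.00°
∠L(j450) = − (89.89° + 53.33° + 45.00°) = -188.22°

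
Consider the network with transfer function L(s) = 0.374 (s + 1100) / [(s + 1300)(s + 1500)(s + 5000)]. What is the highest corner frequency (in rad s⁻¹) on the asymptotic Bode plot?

Break frequencies occur at each pole and zero magnitude: 1100 rad s⁻¹, 1300 rad s⁻¹, 1500 rad s⁻¹, 5000 rad s⁻¹.
The highest is 5000 rad s⁻¹.

5000 rad s⁻¹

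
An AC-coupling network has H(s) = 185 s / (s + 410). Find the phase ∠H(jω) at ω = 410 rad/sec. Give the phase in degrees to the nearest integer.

45°

∠(j410) = 90.00°
∠(j410 + 410) = arctan(410/410) = 45.00°
∠H(j410) = 90.00° − 45.00° = 45.00°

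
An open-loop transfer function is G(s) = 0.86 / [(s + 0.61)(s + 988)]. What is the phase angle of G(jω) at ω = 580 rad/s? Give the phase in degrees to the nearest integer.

∠(j580 + 0.61) = arctan(580/0.61) = 89.94°
∠(j580 + 988) = arctan(580/988) = 30.41°
∠G(j580) = − (89.94° + 30.41°) = -120.35°

-120°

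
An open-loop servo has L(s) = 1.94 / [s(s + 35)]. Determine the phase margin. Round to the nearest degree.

90 deg

Gain crossover: |L(jω)| = 1 at ω ≈ 0.0554 rad s⁻¹.
∠L(j0.0554) = −90° − arctan(0.0554/35) ≈ -90.09°
PM = 180° + (-90.09°) = 89.91°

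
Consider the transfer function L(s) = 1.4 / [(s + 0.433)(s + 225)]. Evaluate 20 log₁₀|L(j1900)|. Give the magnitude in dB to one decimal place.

-128.3 dB

|j1900 + 0.433| = √(1900² + 0.433²) = 1900
|j1900 + 225| = √(1900² + 225²) = 1913
|L(j1900)| = 1.4 / (1900 × 1913) = 3.8512e-07
20 log₁₀(3.8512e-07) = -128.29 dB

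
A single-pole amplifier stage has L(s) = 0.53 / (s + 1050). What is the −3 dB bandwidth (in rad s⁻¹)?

For a single-pole low-pass, the −3 dB point is at the pole: ω = 1050 rad s⁻¹.

1050 rad s⁻¹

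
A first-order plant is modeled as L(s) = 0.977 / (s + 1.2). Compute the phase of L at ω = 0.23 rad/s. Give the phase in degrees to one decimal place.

-10.9°

∠(j0.23 + 1.2) = arctan(0.23/1.2) = 10.85°
∠L(j0.23) = −10.85° = -10.85°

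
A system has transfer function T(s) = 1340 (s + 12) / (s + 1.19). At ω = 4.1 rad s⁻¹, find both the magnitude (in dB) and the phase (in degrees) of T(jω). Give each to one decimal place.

|T| = 72.0 dB, ∠T = -55.0°

|j4.1 + 12| = √(4.1² + 12²) = 12.68
|j4.1 + 1.19| = √(4.1² + 1.19²) = 4.269
|T(j4.1)| = 1340 × 12.68 / 4.269 = 3980.3
20 log₁₀(3980.3) = 72.00 dB
∠(j4.1 + 12) = arctan(4.1/12) = 18.86°
∠(j4.1 + 1.19) = arctan(4.1/1.19) = 73.81°
∠T(j4.1) = 18.86° − 73.81° = -54.95°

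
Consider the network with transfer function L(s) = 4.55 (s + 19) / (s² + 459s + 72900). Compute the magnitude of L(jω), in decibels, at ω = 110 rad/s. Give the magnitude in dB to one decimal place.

-43.8 dB

|j110 + 19| = √(110² + 19²) = 111.6
|(j110)² + 459(j110) + 72900| = |60800 + j50490| = 7.903e+04
|L(j110)| = 4.55 × 111.6 / 7.903e+04 = 0.0064267
20 log₁₀(0.0064267) = -43.84 dB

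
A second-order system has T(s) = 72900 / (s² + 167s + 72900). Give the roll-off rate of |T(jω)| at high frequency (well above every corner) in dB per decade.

-40 dB/decade

With 0 zeros and 2 poles, the high-frequency asymptotic slope is 20 × (0 − 2) = -40 dB/decade.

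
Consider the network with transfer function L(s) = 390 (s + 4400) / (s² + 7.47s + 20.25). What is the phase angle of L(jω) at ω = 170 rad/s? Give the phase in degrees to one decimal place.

-175.3°

∠(j170 + 4400) = arctan(170/4400) = 2.21°
∠[(j170)² + 7.47(j170) + 20.25] = ∠[-28880 + j1269.9] = 177.48°
∠L(j170) = 2.21° − 177.48° = -175.27°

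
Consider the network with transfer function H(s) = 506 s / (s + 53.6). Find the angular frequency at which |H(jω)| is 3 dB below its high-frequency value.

53.6 rad/s

For a single-pole high-pass, the −3 dB point is at the pole: ω = 53.6 rad/s.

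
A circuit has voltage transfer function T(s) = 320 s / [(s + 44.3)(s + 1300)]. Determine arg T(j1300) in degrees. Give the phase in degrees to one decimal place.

∠(j1300) = 90.00°
∠(j1300 + 44.3) = arctan(1300/44.3) = 88.05°
∠(j1300 + 1300) = arctan(1300/1300) = 45.00°
∠T(j1300) = 90.00° − (88.05° + 45.00°) = -43.05°

-43.0°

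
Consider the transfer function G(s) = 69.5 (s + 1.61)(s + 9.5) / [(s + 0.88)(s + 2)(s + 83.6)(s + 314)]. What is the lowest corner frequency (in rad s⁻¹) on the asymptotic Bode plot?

Break frequencies occur at each pole and zero magnitude: 0.88 rad s⁻¹, 1.61 rad s⁻¹, 2 rad s⁻¹, 9.5 rad s⁻¹, 83.6 rad s⁻¹, 314 rad s⁻¹.
The lowest is 0.88 rad s⁻¹.

0.88 rad s⁻¹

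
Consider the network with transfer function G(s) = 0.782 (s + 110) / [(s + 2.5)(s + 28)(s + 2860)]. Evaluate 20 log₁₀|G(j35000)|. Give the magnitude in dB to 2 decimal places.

|j35000 + 110| = √(35000² + 110²) = 3.5e+04
|j35000 + 2.5| = √(35000² + 2.5²) = 3.5e+04
|j35000 + 28| = √(35000² + 28²) = 3.5e+04
|j35000 + 2860| = √(35000² + 2860²) = 3.512e+04
|G(j35000)| = 0.782 × 3.5e+04 / (3.5e+04 × 3.5e+04 × 3.512e+04) = 6.3625e-10
20 log₁₀(6.3625e-10) = -183.927 dB

-183.93 dB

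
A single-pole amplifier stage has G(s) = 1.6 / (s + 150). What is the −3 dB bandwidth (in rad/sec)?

150 rad/sec

For a single-pole low-pass, the −3 dB point is at the pole: ω = 150 rad/sec.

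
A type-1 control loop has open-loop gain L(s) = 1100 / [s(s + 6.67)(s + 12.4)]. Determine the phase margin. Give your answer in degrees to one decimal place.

Gain crossover: |L(jω)| = 1 at ω ≈ 7.53 rad/sec.
∠L(j7.53) = −90° − arctan(7.53/6.67) − arctan(7.53/12.4) ≈ -169.76°
PM = 180° + (-169.76°) = 10.24°

10.2°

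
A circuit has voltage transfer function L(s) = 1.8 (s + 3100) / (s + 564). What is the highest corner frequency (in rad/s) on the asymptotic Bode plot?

Break frequencies occur at each pole and zero magnitude: 564 rad/s, 3100 rad/s.
The highest is 3100 rad/s.

3100 rad/s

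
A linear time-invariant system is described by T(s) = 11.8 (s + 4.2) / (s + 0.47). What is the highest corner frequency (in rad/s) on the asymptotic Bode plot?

Break frequencies occur at each pole and zero magnitude: 0.47 rad/s, 4.2 rad/s.
The highest is 4.2 rad/s.

4.2 rad/s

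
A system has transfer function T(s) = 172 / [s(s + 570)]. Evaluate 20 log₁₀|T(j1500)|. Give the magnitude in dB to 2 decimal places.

|j1500 + 570| = √(1500² + 570²) = 1605
|j1500| = 1500
|T(j1500)| = 172 / (1605 × 1500) = 7.1459e-05
20 log₁₀(7.1459e-05) = -82.919 dB

-82.92 dB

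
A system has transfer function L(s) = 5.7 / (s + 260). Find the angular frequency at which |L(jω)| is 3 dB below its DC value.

260 rad/sec

For a single-pole low-pass, the −3 dB point is at the pole: ω = 260 rad/sec.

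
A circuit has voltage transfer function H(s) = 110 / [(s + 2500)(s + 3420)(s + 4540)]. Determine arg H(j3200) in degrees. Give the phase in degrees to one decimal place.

∠(j3200 + 2500) = arctan(3200/2500) = 52.00°
∠(j3200 + 3420) = arctan(3200/3420) = 43.10°
∠(j3200 + 4540) = arctan(3200/4540) = 35.18°
∠H(j3200) = − (52.00° + 43.10° + 35.18°) = -130.28°

-130.3°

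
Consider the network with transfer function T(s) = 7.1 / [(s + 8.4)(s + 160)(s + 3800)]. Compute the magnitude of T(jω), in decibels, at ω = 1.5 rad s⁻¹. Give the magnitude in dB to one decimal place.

-117.3 dB

|j1.5 + 8.4| = √(1.5² + 8.4²) = 8.533
|j1.5 + 160| = √(1.5² + 160²) = 160
|j1.5 + 3800| = √(1.5² + 3800²) = 3800
|T(j1.5)| = 7.1 / (8.533 × 160 × 3800) = 1.3685e-06
20 log₁₀(1.3685e-06) = -117.28 dB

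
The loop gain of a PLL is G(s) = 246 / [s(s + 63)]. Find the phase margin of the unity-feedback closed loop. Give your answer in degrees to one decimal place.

Gain crossover: |G(jω)| = 1 at ω ≈ 3.9 rad/s.
∠G(j3.9) = −90° − arctan(3.9/63) ≈ -93.54°
PM = 180° + (-93.54°) = 86.46°

86.5°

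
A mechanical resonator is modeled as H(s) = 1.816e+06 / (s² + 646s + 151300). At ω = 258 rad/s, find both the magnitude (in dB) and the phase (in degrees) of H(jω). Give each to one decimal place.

|(j258)² + 646(j258) + 151300| = |84736 + j1.6667e+05| = 1.87e+05
|H(j258)| = 1.816e+06 / 1.87e+05 = 9.7127
20 log₁₀(9.7127) = 19.75 dB
∠[(j258)² + 646(j258) + 151300] = ∠[84736 + j1.6667e+05] = 63.05°
∠H(j258) = −63.05° = -63.05°

|H| = 19.7 dB, ∠H = -63.1 deg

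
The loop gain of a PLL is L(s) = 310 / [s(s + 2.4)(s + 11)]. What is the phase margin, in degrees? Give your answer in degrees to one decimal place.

2.9°

Gain crossover: |L(jω)| = 1 at ω ≈ 4.81 rad/s.
∠L(j4.81) = −90° − arctan(4.81/2.4) − arctan(4.81/11) ≈ -177.07°
PM = 180° + (-177.07°) = 2.93°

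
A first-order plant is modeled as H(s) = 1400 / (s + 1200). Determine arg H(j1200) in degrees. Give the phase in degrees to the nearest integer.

-45°

∠(j1200 + 1200) = arctan(1200/1200) = 45.00°
∠H(j1200) = −45.00° = -45.00°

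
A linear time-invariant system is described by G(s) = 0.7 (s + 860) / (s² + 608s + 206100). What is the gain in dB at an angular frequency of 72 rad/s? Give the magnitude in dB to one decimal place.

|j72 + 860| = √(72² + 860²) = 863
|(j72)² + 608(j72) + 206100| = |2.0092e+05 + j43776| = 2.056e+05
|G(j72)| = 0.7 × 863 / 2.056e+05 = 0.0029378
20 log₁₀(0.0029378) = -50.64 dB

-50.6 dB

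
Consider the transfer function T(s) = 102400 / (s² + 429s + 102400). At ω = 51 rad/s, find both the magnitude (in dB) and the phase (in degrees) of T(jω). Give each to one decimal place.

|T| = 0.0 dB, ∠T = -12.4°

|(j51)² + 429(j51) + 102400| = |99799 + j21879| = 1.022e+05
|T(j51)| = 102400 / 1.022e+05 = 1.0023
20 log₁₀(1.0023) = 0.02 dB
∠[(j51)² + 429(j51) + 102400] = ∠[99799 + j21879] = 12.37°
∠T(j51) = −12.37° = -12.37°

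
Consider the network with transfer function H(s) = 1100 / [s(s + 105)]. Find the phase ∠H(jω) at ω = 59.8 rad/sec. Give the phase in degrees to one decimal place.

-119.7°

∠(j59.8 + 105) = arctan(59.8/105) = 29.66°
∠(j59.8) = 90.00°
∠H(j59.8) = − (29.66° + 90.00°) = -119.66°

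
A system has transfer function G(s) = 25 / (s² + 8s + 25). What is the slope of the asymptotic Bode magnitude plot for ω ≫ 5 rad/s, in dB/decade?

-40 dB/decade

With 0 zeros and 2 poles, the high-frequency asymptotic slope is 20 × (0 − 2) = -40 dB/decade.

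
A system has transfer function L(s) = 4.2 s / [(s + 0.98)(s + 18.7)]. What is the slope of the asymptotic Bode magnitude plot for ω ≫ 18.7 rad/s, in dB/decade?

-20 dB/decade

With 1 zero and 2 poles, the high-frequency asymptotic slope is 20 × (1 − 2) = -20 dB/decade.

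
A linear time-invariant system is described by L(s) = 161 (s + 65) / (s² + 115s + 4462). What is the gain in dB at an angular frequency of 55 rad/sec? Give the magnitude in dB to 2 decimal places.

6.50 dB

|j55 + 65| = √(55² + 65²) = 85.15
|(j55)² + 115(j55) + 4462| = |1437 + j6325| = 6486
|L(j55)| = 161 × 85.15 / 6486 = 2.1135
20 log₁₀(2.1135) = 6.500 dB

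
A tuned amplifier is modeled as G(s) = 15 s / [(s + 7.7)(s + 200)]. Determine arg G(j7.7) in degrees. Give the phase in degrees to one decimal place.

∠(j7.7) = 90.00°
∠(j7.7 + 7.7) = arctan(7.7/7.7) = 45.00°
∠(j7.7 + 200) = arctan(7.7/200) = 2.20°
∠G(j7.7) = 90.00° − (45.00° + 2.20°) = 42.80°

42.8°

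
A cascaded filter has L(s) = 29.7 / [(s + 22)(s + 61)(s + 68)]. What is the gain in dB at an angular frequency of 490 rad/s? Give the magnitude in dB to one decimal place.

-132.1 dB

|j490 + 22| = √(490² + 22²) = 490.5
|j490 + 61| = √(490² + 61²) = 493.8
|j490 + 68| = √(490² + 68²) = 494.7
|L(j490)| = 29.7 / (490.5 × 493.8 × 494.7) = 2.4788e-07
20 log₁₀(2.4788e-07) = -132.12 dB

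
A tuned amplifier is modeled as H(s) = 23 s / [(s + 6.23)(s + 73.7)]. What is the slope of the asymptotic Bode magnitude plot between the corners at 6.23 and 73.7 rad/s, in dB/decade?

0 dB/decade

In this band the factors already past their corner are: 1 differentiator zero, pole at 6.23; net slope = 0 dB/decade.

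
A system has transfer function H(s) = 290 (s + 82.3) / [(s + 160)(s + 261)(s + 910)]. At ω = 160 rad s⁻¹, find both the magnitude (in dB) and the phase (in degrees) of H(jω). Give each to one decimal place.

|H| = -61.8 dB, ∠H = -23.7°

|j160 + 82.3| = √(160² + 82.3²) = 179.9
|j160 + 160| = √(160² + 160²) = 226.3
|j160 + 261| = √(160² + 261²) = 306.1
|j160 + 910| = √(160² + 910²) = 924
|H(j160)| = 290 × 179.9 / (226.3 × 306.1 × 924) = 0.00081524
20 log₁₀(0.00081524) = -61.77 dB
∠(j160 + 82.3) = arctan(160/82.3) = 62.78°
∠(j160 + 160) = arctan(160/160) = 45.00°
∠(j160 + 261) = arctan(160/261) = 31.51°
∠(j160 + 910) = arctan(160/910) = 9.97°
∠H(j160) = 62.78° − (45.00° + 31.51° + 9.97°) = -23.70°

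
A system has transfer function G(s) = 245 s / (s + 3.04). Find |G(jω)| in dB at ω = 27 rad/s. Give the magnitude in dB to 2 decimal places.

|j27| = 27
|j27 + 3.04| = √(27² + 3.04²) = 27.17
|G(j27)| = 245 × 27 / 27.17 = 243.46
20 log₁₀(243.46) = 47.729 dB

47.73 dB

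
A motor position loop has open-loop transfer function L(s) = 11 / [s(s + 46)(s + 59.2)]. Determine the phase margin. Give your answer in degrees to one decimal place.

90.0 deg

Gain crossover: |L(jω)| = 1 at ω ≈ 0.00404 rad/s.
∠L(j0.00404) = −90° − arctan(0.00404/46) − arctan(0.00404/59.2) ≈ -90.01°
PM = 180° + (-90.01°) = 89.99°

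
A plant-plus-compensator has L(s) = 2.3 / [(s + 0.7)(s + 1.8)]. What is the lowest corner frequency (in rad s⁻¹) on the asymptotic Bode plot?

Break frequencies occur at each pole and zero magnitude: 0.7 rad s⁻¹, 1.8 rad s⁻¹.
The lowest is 0.7 rad s⁻¹.

0.7 rad s⁻¹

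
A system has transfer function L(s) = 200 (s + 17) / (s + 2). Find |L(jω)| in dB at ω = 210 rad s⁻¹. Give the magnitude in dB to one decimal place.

46.0 dB

|j210 + 17| = √(210² + 17²) = 210.7
|j210 + 2| = √(210² + 2²) = 210
|L(j210)| = 200 × 210.7 / 210 = 200.65
20 log₁₀(200.65) = 46.05 dB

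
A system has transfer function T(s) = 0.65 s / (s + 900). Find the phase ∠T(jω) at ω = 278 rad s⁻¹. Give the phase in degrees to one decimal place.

72.8°

∠(j278) = 90.00°
∠(j278 + 900) = arctan(278/900) = 17.17°
∠T(j278) = 90.00° − 17.17° = 72.83°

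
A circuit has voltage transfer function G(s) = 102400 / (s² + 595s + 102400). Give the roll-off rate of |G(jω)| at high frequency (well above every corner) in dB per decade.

With 0 zeros and 2 poles, the high-frequency asymptotic slope is 20 × (0 − 2) = -40 dB/decade.

-40 dB/decade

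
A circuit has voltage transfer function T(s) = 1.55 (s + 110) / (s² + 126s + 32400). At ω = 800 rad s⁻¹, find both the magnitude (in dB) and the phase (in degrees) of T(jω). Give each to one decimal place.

|T| = -53.8 dB, ∠T = -88.4°

|j800 + 110| = √(800² + 110²) = 807.5
|(j800)² + 126(j800) + 32400| = |-6.076e+05 + j1.008e+05| = 6.159e+05
|T(j800)| = 1.55 × 807.5 / 6.159e+05 = 0.0020322
20 log₁₀(0.0020322) = -53.84 dB
∠(j800 + 110) = arctan(800/110) = 82.17°
∠[(j800)² + 126(j800) + 32400] = ∠[-6.076e+05 + j1.008e+05] = 170.58°
∠T(j800) = 82.17° − 170.58° = -88.41°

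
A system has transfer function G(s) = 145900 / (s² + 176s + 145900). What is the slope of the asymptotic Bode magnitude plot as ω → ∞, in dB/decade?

With 0 zeros and 2 poles, the high-frequency asymptotic slope is 20 × (0 − 2) = -40 dB/decade.

-40 dB/decade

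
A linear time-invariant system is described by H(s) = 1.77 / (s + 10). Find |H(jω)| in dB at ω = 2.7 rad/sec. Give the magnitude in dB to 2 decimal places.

-15.35 dB

|j2.7 + 10| = √(2.7² + 10²) = 10.36
|H(j2.7)| = 1.77 / 10.36 = 0.17088
20 log₁₀(0.17088) = -15.346 dB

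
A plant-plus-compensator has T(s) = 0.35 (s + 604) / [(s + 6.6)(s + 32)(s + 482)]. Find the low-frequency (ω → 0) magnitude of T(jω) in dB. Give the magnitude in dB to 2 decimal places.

-53.65 dB

T(0) = 0.35 × 604 / (6.6 × 32 × 482) = 0.0020767
20 log₁₀(0.0020767) = -53.653 dB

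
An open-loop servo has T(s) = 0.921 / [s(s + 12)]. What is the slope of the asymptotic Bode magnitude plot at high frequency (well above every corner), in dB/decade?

With 0 zeros and 2 poles, the high-frequency asymptotic slope is 20 × (0 − 2) = -40 dB/decade.

-40 dB/decade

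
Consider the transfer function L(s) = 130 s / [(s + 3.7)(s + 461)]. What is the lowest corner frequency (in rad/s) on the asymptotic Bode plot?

Break frequencies occur at each pole and zero magnitude: 3.7 rad/s, 461 rad/s.
The lowest is 3.7 rad/s.

3.7 rad/s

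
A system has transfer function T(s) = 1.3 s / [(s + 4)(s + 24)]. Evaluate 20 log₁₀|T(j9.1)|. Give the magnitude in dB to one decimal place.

-26.7 dB

|j9.1| = 9.1
|j9.1 + 4| = √(9.1² + 4²) = 9.94
|j9.1 + 24| = √(9.1² + 24²) = 25.67
|T(j9.1)| = 1.3 × 9.1 / (9.94 × 25.67) = 0.046366
20 log₁₀(0.046366) = -26.68 dB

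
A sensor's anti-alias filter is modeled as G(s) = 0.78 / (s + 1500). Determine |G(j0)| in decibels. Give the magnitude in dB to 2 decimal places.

G(0) = 0.78 / 1500 = 0.00052
20 log₁₀(0.00052) = -65.680 dB

-65.68 dB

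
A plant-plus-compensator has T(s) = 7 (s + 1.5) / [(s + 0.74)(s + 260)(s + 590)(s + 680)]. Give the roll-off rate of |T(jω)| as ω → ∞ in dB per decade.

-60 dB/decade

With 1 zero and 4 poles, the high-frequency asymptotic slope is 20 × (1 − 4) = -60 dB/decade.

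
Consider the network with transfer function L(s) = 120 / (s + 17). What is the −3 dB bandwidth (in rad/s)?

17 rad/s

For a single-pole low-pass, the −3 dB point is at the pole: ω = 17 rad/s.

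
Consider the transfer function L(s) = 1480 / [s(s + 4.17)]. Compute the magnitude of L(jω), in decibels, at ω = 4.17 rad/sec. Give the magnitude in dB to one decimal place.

35.6 dB

|j4.17 + 4.17| = √(4.17² + 4.17²) = 5.897
|j4.17| = 4.17
|L(j4.17)| = 1480 / (5.897 × 4.17) = 60.183
20 log₁₀(60.183) = 35.59 dB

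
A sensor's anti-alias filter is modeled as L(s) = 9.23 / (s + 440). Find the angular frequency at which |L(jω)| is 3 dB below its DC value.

440 rad/s

For a single-pole low-pass, the −3 dB point is at the pole: ω = 440 rad/s.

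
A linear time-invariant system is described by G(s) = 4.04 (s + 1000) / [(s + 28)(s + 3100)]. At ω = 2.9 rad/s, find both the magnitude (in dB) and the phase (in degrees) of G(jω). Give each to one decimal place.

|j2.9 + 1000| = √(2.9² + 1000²) = 1000
|j2.9 + 28| = √(2.9² + 28²) = 28.15
|j2.9 + 3100| = √(2.9² + 3100²) = 3100
|G(j2.9)| = 4.04 × 1000 / (28.15 × 3100) = 0.046296
20 log₁₀(0.046296) = -26.69 dB
∠(j2.9 + 1000) = arctan(2.9/1000) = 0.17°
∠(j2.9 + 28) = arctan(2.9/28) = 5.91°
∠(j2.9 + 3100) = arctan(2.9/3100) = 0.05°
∠G(j2.9) = 0.17° − (5.91° + 0.05°) = -5.80°

|G| = -26.7 dB, ∠G = -5.8°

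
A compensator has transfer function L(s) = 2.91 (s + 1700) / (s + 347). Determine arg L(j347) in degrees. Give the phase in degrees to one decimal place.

-33.5°

∠(j347 + 1700) = arctan(347/1700) = 11.54°
∠(j347 + 347) = arctan(347/347) = 45.00°
∠L(j347) = 11.54° − 45.00° = -33.46°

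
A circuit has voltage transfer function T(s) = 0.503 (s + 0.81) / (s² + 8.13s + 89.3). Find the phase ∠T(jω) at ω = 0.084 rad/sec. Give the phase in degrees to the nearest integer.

∠(j0.084 + 0.81) = arctan(0.084/0.81) = 5.92°
∠[(j0.084)² + 8.13(j0.084) + 89.3] = ∠[89.293 + j0.68292] = 0.44°
∠T(j0.084) = 5.92° − 0.44° = 5.48°

5 deg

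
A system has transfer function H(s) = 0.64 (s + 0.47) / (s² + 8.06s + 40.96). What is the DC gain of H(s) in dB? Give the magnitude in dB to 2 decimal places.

H(0) = 0.64 × 0.47 / 40.96 = 0.0073438
20 log₁₀(0.0073438) = -42.682 dB

-42.68 dB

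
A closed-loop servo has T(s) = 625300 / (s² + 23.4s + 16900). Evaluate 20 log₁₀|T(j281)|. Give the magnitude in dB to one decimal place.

|(j281)² + 23.4(j281) + 16900| = |-62061 + j6575.4| = 6.241e+04
|T(j281)| = 625300 / 6.241e+04 = 10.019
20 log₁₀(10.019) = 20.02 dB

20.0 dB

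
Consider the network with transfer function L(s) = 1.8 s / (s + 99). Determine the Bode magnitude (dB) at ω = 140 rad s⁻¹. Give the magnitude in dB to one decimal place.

|j140| = 140
|j140 + 99| = √(140² + 99²) = 171.5
|L(j140)| = 1.8 × 140 / 171.5 = 1.4697
20 log₁₀(1.4697) = 3.34 dB

3.3 dB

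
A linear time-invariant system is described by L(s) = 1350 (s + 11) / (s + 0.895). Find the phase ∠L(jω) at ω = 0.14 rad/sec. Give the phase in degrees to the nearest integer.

-8°

∠(j0.14 + 11) = arctan(0.14/11) = 0.73°
∠(j0.14 + 0.895) = arctan(0.14/0.895) = 8.89°
∠L(j0.14) = 0.73° − 8.89° = -8.16°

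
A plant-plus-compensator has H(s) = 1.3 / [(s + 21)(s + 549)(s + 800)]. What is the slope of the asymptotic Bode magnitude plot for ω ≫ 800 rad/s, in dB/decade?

-60 dB/decade

With 0 zeros and 3 poles, the high-frequency asymptotic slope is 20 × (0 − 3) = -60 dB/decade.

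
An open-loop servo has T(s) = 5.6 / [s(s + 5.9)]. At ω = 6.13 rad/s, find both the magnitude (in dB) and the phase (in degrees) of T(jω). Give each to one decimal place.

|j6.13 + 5.9| = √(6.13² + 5.9²) = 8.508
|j6.13| = 6.13
|T(j6.13)| = 5.6 / (8.508 × 6.13) = 0.10737
20 log₁₀(0.10737) = -19.38 dB
∠(j6.13 + 5.9) = arctan(6.13/5.9) = 46.10°
∠(j6.13) = 90.00°
∠T(j6.13) = − (46.10° + 90.00°) = -136.10°

|T| = -19.4 dB, ∠T = -136.1°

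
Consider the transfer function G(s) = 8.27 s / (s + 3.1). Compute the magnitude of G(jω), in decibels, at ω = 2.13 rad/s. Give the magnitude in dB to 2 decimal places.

|j2.13| = 2.13
|j2.13 + 3.1| = √(2.13² + 3.1²) = 3.761
|G(j2.13)| = 8.27 × 2.13 / 3.761 = 4.6833
20 log₁₀(4.6833) = 13.411 dB

13.41 dB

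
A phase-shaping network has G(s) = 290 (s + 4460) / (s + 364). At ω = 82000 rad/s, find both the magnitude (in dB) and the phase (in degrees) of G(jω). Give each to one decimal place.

|G| = 49.3 dB, ∠G = -2.9°

|j82000 + 4460| = √(82000² + 4460²) = 8.212e+04
|j82000 + 364| = √(82000² + 364²) = 8.2e+04
|G(j82000)| = 290 × 8.212e+04 / 8.2e+04 = 290.43
20 log₁₀(290.43) = 49.26 dB
∠(j82000 + 4460) = arctan(82000/4460) = 86.89°
∠(j82000 + 364) = arctan(82000/364) = 89.75°
∠G(j82000) = 86.89° − 89.75° = -2.86°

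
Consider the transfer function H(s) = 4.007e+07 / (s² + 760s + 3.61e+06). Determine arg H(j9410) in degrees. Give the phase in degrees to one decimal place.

∠[(j9410)² + 760(j9410) + 3.61e+06] = ∠[-8.4938e+07 + j7.1516e+06] = 175.19°
∠H(j9410) = −175.19° = -175.19°

-175.2 deg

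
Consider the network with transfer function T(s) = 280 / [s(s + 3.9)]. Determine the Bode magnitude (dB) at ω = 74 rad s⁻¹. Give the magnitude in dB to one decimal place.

-25.8 dB

|j74 + 3.9| = √(74² + 3.9²) = 74.1
|j74| = 74
|T(j74)| = 280 / (74.1 × 74) = 0.051061
20 log₁₀(0.051061) = -25.84 dB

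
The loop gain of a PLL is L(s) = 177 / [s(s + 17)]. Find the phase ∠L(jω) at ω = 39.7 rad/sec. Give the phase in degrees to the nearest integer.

-157°

∠(j39.7 + 17) = arctan(39.7/17) = 66.82°
∠(j39.7) = 90.00°
∠L(j39.7) = − (66.82° + 90.00°) = -156.82°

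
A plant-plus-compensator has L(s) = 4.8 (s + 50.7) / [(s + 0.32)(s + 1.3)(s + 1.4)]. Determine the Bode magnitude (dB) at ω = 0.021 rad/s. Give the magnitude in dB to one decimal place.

52.4 dB

|j0.021 + 50.7| = √(0.021² + 50.7²) = 50.7
|j0.021 + 0.32| = √(0.021² + 0.32²) = 0.3207
|j0.021 + 1.3| = √(0.021² + 1.3²) = 1.3
|j0.021 + 1.4| = √(0.021² + 1.4²) = 1.4
|L(j0.021)| = 4.8 × 50.7 / (0.3207 × 1.3 × 1.4) = 416.86
20 log₁₀(416.86) = 52.40 dB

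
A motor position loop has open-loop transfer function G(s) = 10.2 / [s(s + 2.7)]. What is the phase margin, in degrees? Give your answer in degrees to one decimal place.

Gain crossover: |G(jω)| = 1 at ω ≈ 2.68 rad/sec.
∠G(j2.68) = −90° − arctan(2.68/2.7) ≈ -134.80°
PM = 180° + (-134.80°) = 45.20°

45.2°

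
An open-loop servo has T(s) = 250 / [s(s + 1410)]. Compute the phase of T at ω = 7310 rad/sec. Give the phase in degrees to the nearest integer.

-169°

∠(j7310 + 1410) = arctan(7310/1410) = 79.08°
∠(j7310) = 90.00°
∠T(j7310) = − (79.08° + 90.00°) = -169.08°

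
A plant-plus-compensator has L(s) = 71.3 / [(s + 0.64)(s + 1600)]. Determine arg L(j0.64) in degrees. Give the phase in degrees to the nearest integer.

∠(j0.64 + 0.64) = arctan(0.64/0.64) = 45.00°
∠(j0.64 + 1600) = arctan(0.64/1600) = 0.02°
∠L(j0.64) = − (45.00° + 0.02°) = -45.02°

-45°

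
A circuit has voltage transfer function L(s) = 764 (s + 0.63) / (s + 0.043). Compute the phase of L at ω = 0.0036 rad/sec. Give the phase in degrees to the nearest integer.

-4°

∠(j0.0036 + 0.63) = arctan(0.0036/0.63) = 0.33°
∠(j0.0036 + 0.043) = arctan(0.0036/0.043) = 4.79°
∠L(j0.0036) = 0.33° − 4.79° = -4.46°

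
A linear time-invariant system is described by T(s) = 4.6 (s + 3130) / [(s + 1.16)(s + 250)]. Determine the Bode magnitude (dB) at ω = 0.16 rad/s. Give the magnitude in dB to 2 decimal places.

|j0.16 + 3130| = √(0.16² + 3130²) = 3130
|j0.16 + 1.16| = √(0.16² + 1.16²) = 1.171
|j0.16 + 250| = √(0.16² + 250²) = 250
|T(j0.16)| = 4.6 × 3130 / (1.171 × 250) = 49.183
20 log₁₀(49.183) = 33.836 dB

33.84 dB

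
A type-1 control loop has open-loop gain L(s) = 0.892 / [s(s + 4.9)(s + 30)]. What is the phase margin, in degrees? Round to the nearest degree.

Gain crossover: |L(jω)| = 1 at ω ≈ 0.00607 rad/s.
∠L(j0.00607) = −90° − arctan(0.00607/4.9) − arctan(0.00607/30) ≈ -90.08°
PM = 180° + (-90.08°) = 89.92°

90°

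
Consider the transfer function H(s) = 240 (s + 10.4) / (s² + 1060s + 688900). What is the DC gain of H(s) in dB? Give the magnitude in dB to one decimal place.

H(0) = 240 × 10.4 / 688900 = 0.0036232
20 log₁₀(0.0036232) = -48.82 dB

-48.8 dB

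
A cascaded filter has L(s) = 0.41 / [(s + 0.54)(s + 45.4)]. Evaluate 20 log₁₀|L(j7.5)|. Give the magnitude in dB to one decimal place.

-58.5 dB

|j7.5 + 0.54| = √(7.5² + 0.54²) = 7.519
|j7.5 + 45.4| = √(7.5² + 45.4²) = 46.02
|L(j7.5)| = 0.41 / (7.519 × 46.02) = 0.0011849
20 log₁₀(0.0011849) = -58.53 dB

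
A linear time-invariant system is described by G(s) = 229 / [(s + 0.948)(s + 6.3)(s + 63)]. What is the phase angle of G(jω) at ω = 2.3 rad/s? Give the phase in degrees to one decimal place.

-89.7 deg

∠(j2.3 + 0.948) = arctan(2.3/0.948) = 67.60°
∠(j2.3 + 6.3) = arctan(2.3/6.3) = 20.06°
∠(j2.3 + 63) = arctan(2.3/63) = 2.09°
∠G(j2.3) = − (67.60° + 20.06° + 2.09°) = -89.75°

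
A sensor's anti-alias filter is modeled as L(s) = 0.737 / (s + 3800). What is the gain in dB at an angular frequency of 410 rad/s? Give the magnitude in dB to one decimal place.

|j410 + 3800| = √(410² + 3800²) = 3822
|L(j410)| = 0.737 / 3822 = 0.00019283
20 log₁₀(0.00019283) = -74.30 dB

-74.3 dB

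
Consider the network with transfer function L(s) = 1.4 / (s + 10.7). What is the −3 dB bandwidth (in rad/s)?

10.7 rad/s

For a single-pole low-pass, the −3 dB point is at the pole: ω = 10.7 rad/s.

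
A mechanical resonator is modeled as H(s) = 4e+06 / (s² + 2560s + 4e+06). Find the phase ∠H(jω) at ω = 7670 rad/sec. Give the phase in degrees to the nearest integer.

∠[(j7670)² + 2560(j7670) + 4e+06] = ∠[-5.4829e+07 + j1.9635e+07] = 160.30°
∠H(j7670) = −160.30° = -160.30°

-160°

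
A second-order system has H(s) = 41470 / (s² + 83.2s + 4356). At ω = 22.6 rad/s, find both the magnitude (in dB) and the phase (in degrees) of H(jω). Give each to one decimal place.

|H| = 19.7 dB, ∠H = -26.1°

|(j22.6)² + 83.2(j22.6) + 4356| = |3845.2 + j1880.3| = 4280
|H(j22.6)| = 41470 / 4280 = 9.6884
20 log₁₀(9.6884) = 19.73 dB
∠[(j22.6)² + 83.2(j22.6) + 4356] = ∠[3845.2 + j1880.3] = 26.06°
∠H(j22.6) = −26.06° = -26.06°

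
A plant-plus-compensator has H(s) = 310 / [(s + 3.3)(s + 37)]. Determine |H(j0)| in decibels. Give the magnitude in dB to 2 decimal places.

H(0) = 310 / (3.3 × 37) = 2.5389
20 log₁₀(2.5389) = 8.093 dB

8.09 dB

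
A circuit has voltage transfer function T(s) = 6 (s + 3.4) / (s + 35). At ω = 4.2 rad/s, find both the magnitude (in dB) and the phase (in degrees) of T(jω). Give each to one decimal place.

|T| = -0.7 dB, ∠T = 44.2°

|j4.2 + 3.4| = √(4.2² + 3.4²) = 5.404
|j4.2 + 35| = √(4.2² + 35²) = 35.25
|T(j4.2)| = 6 × 5.404 / 35.25 = 0.91975
20 log₁₀(0.91975) = -0.73 dB
∠(j4.2 + 3.4) = arctan(4.2/3.4) = 51.01°
∠(j4.2 + 35) = arctan(4.2/35) = 6.84°
∠T(j4.2) = 51.01° − 6.84° = 44.17°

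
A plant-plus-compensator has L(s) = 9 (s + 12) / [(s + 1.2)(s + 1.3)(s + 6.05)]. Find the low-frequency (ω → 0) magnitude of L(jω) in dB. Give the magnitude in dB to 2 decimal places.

21.17 dB

L(0) = 9 × 12 / (1.2 × 1.3 × 6.05) = 11.443
20 log₁₀(11.443) = 21.171 dB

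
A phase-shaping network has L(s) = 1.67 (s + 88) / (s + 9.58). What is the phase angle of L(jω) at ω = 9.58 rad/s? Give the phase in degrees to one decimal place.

∠(j9.58 + 88) = arctan(9.58/88) = 6.21°
∠(j9.58 + 9.58) = arctan(9.58/9.58) = 45.00°
∠L(j9.58) = 6.21° − 45.00° = -38.79°

-38.8°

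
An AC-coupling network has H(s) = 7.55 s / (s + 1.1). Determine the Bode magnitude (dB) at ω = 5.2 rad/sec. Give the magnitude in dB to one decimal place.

17.4 dB

|j5.2| = 5.2
|j5.2 + 1.1| = √(5.2² + 1.1²) = 5.315
|H(j5.2)| = 7.55 × 5.2 / 5.315 = 7.3865
20 log₁₀(7.3865) = 17.37 dB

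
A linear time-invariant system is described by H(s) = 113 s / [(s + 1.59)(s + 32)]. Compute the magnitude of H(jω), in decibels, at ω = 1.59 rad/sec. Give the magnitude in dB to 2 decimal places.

7.94 dB

|j1.59| = 1.59
|j1.59 + 1.59| = √(1.59² + 1.59²) = 2.249
|j1.59 + 32| = √(1.59² + 32²) = 32.04
|H(j1.59)| = 113 × 1.59 / (2.249 × 32.04) = 2.4939
20 log₁₀(2.4939) = 7.938 dB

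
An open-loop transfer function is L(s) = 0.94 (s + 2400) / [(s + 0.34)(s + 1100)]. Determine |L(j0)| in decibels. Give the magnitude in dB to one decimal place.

15.6 dB

L(0) = 0.94 × 2400 / (0.34 × 1100) = 6.0321
20 log₁₀(6.0321) = 15.61 dB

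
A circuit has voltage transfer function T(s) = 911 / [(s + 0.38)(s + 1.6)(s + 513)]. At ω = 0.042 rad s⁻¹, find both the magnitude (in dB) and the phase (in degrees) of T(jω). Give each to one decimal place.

|T| = 9.3 dB, ∠T = -7.8°

|j0.042 + 0.38| = √(0.042² + 0.38²) = 0.3823
|j0.042 + 1.6| = √(0.042² + 1.6²) = 1.601
|j0.042 + 513| = √(0.042² + 513²) = 513
|T(j0.042)| = 911 / (0.3823 × 1.601 × 513) = 2.9021
20 log₁₀(2.9021) = 9.25 dB
∠(j0.042 + 0.38) = arctan(0.042/0.38) = 6.31°
∠(j0.042 + 1.6) = arctan(0.042/1.6) = 1.50°
∠(j0.042 + 513) = arctan(0.042/513) = 0.00°
∠T(j0.042) = − (6.31° + 1.50° + 0.00°) = -7.82°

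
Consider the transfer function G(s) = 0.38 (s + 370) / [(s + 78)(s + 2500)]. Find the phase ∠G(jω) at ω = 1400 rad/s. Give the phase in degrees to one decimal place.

∠(j1400 + 370) = arctan(1400/370) = 75.20°
∠(j1400 + 78) = arctan(1400/78) = 86.81°
∠(j1400 + 2500) = arctan(1400/2500) = 29.25°
∠G(j1400) = 75.20° − (86.81° + 29.25°) = -40.86°

-40.9°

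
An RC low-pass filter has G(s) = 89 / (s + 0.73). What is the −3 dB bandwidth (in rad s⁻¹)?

0.73 rad s⁻¹

For a single-pole low-pass, the −3 dB point is at the pole: ω = 0.73 rad s⁻¹.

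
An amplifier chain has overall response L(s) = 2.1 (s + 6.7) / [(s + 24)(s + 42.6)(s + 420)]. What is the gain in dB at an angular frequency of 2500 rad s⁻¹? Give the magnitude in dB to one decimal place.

|j2500 + 6.7| = √(2500² + 6.7²) = 2500
|j2500 + 24| = √(2500² + 24²) = 2500
|j2500 + 42.6| = √(2500² + 42.6²) = 2500
|j2500 + 420| = √(2500² + 420²) = 2535
|L(j2500)| = 2.1 × 2500 / (2500 × 2500 × 2535) = 3.3129e-07
20 log₁₀(3.3129e-07) = -129.60 dB

-129.6 dB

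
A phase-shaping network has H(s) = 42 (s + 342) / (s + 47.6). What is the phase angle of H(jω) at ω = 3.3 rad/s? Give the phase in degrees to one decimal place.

-3.4 deg

∠(j3.3 + 342) = arctan(3.3/342) = 0.55°
∠(j3.3 + 47.6) = arctan(3.3/47.6) = 3.97°
∠H(j3.3) = 0.55° − 3.97° = -3.41°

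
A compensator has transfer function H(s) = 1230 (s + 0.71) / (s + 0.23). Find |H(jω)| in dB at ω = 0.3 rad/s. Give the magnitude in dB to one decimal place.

|j0.3 + 0.71| = √(0.3² + 0.71²) = 0.7708
|j0.3 + 0.23| = √(0.3² + 0.23²) = 0.378
|H(j0.3)| = 1230 × 0.7708 / 0.378 = 2507.9
20 log₁₀(2507.9) = 67.99 dB

68.0 dB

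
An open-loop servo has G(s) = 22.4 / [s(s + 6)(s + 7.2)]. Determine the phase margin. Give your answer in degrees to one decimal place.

Gain crossover: |G(jω)| = 1 at ω ≈ 0.515 rad/s.
∠G(j0.515) = −90° − arctan(0.515/6) − arctan(0.515/7.2) ≈ -99.00°
PM = 180° + (-99.00°) = 81.00°

81.0°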